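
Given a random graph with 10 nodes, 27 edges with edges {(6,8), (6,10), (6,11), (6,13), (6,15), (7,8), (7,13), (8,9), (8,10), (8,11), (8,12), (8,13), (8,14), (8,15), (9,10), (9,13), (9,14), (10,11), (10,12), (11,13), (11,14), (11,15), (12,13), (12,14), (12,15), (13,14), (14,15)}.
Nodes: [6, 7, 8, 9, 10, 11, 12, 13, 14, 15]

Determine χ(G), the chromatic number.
χ(G) = 4

Clique number ω(G) = 4 (lower bound: χ ≥ ω).
The clique on [6, 8, 10, 11] has size 4, forcing χ ≥ 4, and the coloring below uses 4 colors, so χ(G) = 4.
A valid 4-coloring: color 1: [8]; color 2: [10, 13, 15]; color 3: [7, 9, 11, 12]; color 4: [6, 14].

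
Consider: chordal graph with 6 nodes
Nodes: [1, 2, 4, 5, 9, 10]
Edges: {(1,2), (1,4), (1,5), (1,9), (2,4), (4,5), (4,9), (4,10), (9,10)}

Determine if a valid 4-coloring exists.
Yes, G is 4-colorable

A valid 4-coloring: color 1: [4]; color 2: [1, 10]; color 3: [2, 5, 9].
(χ(G) = 3 ≤ 4.)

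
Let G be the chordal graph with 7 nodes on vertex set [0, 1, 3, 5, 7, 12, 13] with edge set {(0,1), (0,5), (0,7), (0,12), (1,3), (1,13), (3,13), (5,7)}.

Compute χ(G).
Clique number ω(G) = 3 (lower bound: χ ≥ ω).
The clique on [0, 5, 7] has size 3, forcing χ ≥ 3, and the coloring below uses 3 colors, so χ(G) = 3.
A valid 3-coloring: color 1: [0, 13]; color 2: [1, 5, 12]; color 3: [3, 7].

χ(G) = 3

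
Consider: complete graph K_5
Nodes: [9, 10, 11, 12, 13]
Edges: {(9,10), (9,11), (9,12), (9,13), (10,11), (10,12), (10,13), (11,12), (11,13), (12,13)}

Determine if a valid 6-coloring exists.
Yes, G is 6-colorable

A valid 6-coloring: color 1: [13]; color 2: [10]; color 3: [11]; color 4: [12]; color 5: [9].
(χ(G) = 5 ≤ 6.)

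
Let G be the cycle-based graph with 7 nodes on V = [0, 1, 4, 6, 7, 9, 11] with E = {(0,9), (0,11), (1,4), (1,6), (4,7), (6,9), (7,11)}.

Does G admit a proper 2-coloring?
No, G is not 2-colorable

Odd cycle [11, 0, 9, 6, 1, 4, 7] needs 3 colors (χ ≥ 3).
Hence χ(G) ≥ 3 > 2, so no proper 2-coloring exists.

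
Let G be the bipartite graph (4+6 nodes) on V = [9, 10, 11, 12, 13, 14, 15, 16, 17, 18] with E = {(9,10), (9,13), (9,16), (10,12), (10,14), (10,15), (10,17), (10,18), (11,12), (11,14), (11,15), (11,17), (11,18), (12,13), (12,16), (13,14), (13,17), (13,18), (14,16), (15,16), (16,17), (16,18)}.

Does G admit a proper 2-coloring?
A valid 2-coloring: color 1: [10, 11, 13, 16]; color 2: [9, 12, 14, 15, 17, 18].
(χ(G) = 2 ≤ 2.)

Yes, G is 2-colorable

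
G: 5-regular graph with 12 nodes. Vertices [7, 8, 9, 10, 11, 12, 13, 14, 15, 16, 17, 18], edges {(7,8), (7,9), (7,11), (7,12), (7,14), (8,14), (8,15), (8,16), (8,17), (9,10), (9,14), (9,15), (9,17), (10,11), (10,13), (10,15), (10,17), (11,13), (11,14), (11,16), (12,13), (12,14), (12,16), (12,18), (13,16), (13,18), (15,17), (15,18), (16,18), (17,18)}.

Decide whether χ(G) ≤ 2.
The clique on vertices [9, 10, 15, 17] has size 4 > 2, so it alone needs 4 colors.

No, G is not 2-colorable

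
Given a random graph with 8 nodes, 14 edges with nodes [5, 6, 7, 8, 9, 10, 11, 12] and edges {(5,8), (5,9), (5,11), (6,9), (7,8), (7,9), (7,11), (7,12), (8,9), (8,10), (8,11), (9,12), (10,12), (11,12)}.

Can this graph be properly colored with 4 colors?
Yes, G is 4-colorable

A valid 4-coloring: color 1: [9, 10, 11]; color 2: [6, 8, 12]; color 3: [5, 7].
(χ(G) = 3 ≤ 4.)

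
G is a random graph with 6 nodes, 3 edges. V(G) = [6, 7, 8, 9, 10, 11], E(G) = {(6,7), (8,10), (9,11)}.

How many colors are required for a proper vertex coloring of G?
χ(G) = 2

Clique number ω(G) = 2 (lower bound: χ ≥ ω).
The graph is bipartite (no odd cycle), so 2 colors suffice: χ(G) = 2.
A valid 2-coloring: color 1: [7, 10, 11]; color 2: [6, 8, 9].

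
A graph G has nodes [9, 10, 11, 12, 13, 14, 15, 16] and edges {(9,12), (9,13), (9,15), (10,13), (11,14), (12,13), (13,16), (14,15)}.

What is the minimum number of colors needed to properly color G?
Clique number ω(G) = 3 (lower bound: χ ≥ ω).
The clique on [9, 12, 13] has size 3, forcing χ ≥ 3, and the coloring below uses 3 colors, so χ(G) = 3.
A valid 3-coloring: color 1: [11, 13, 15]; color 2: [9, 10, 14, 16]; color 3: [12].

χ(G) = 3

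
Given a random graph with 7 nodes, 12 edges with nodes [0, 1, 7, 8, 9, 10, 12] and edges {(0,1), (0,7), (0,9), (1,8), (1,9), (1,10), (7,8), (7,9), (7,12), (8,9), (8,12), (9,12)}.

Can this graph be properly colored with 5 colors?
Yes, G is 5-colorable

A valid 5-coloring: color 1: [9, 10]; color 2: [0, 8]; color 3: [1, 7]; color 4: [12].
(χ(G) = 4 ≤ 5.)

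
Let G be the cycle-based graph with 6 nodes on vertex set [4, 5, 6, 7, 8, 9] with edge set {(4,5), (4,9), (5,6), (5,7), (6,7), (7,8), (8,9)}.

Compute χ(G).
Clique number ω(G) = 3 (lower bound: χ ≥ ω).
The clique on [5, 6, 7] has size 3, forcing χ ≥ 3, and the coloring below uses 3 colors, so χ(G) = 3.
A valid 3-coloring: color 1: [5, 9]; color 2: [4, 7]; color 3: [6, 8].

χ(G) = 3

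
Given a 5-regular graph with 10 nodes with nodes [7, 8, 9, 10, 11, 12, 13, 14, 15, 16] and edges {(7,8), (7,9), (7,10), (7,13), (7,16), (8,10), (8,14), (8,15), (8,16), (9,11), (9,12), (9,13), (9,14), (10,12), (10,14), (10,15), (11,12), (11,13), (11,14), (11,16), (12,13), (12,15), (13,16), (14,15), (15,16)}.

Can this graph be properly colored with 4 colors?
Yes, G is 4-colorable

A valid 4-coloring: color 1: [13, 14]; color 2: [9, 10, 16]; color 3: [7, 11, 15]; color 4: [8, 12].
(χ(G) = 4 ≤ 4.)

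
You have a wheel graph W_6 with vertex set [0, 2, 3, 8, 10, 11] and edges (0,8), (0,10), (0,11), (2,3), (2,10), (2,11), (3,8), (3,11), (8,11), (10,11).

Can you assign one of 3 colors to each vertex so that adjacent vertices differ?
No, G is not 3-colorable

Odd cycle [0, 10, 2, 3, 8] needs 3 colors (χ ≥ 3).
Vertex 11 is adjacent to every vertex of [0, 2, 3, 8, 10], which already need 3 colors among themselves, so 11 needs a new color (χ ≥ 4).
Hence χ(G) ≥ 4 > 3, so no proper 3-coloring exists.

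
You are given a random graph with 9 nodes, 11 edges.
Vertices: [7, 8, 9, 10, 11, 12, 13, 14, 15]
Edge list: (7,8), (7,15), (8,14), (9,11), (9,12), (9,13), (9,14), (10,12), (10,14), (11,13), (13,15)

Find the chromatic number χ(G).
χ(G) = 3

Clique number ω(G) = 3 (lower bound: χ ≥ ω).
The clique on [9, 11, 13] has size 3, forcing χ ≥ 3, and the coloring below uses 3 colors, so χ(G) = 3.
A valid 3-coloring: color 1: [8, 9, 10, 15]; color 2: [7, 12, 13, 14]; color 3: [11].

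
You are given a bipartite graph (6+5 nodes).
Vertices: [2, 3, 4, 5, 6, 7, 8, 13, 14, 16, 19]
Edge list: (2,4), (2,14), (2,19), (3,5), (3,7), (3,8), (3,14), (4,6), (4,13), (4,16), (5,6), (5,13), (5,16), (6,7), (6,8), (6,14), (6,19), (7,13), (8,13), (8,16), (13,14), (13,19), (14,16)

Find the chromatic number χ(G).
χ(G) = 2

Clique number ω(G) = 2 (lower bound: χ ≥ ω).
The graph is bipartite (no odd cycle), so 2 colors suffice: χ(G) = 2.
A valid 2-coloring: color 1: [2, 3, 6, 13, 16]; color 2: [4, 5, 7, 8, 14, 19].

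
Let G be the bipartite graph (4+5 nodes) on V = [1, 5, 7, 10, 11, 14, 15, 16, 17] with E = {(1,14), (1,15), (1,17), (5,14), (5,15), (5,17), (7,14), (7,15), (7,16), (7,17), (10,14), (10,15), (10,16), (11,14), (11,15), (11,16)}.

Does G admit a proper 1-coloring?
No, G is not 1-colorable

Edge (10,16) forces its endpoints to differ, so 1 color is not enough.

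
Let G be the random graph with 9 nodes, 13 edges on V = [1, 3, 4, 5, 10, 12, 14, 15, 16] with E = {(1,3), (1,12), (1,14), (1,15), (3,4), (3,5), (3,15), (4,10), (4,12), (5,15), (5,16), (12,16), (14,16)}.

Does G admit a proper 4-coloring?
A valid 4-coloring: color 1: [1, 4, 5]; color 2: [3, 10, 16]; color 3: [12, 14, 15].
(χ(G) = 3 ≤ 4.)

Yes, G is 4-colorable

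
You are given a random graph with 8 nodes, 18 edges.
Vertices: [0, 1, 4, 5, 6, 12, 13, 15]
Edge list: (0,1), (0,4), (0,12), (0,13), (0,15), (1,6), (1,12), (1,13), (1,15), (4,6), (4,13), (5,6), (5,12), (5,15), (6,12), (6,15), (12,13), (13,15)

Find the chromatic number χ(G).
Clique number ω(G) = 4 (lower bound: χ ≥ ω).
The clique on [0, 1, 12, 13] has size 4, forcing χ ≥ 4, and the coloring below uses 4 colors, so χ(G) = 4.
A valid 4-coloring: color 1: [4, 12, 15]; color 2: [0, 6]; color 3: [1, 5]; color 4: [13].

χ(G) = 4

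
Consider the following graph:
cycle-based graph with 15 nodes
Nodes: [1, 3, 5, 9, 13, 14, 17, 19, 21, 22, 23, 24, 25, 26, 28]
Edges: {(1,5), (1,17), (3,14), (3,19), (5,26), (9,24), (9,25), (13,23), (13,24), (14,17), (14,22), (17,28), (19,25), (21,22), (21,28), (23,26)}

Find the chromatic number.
Clique number ω(G) = 2 (lower bound: χ ≥ ω).
Odd cycle [28, 21, 22, 14, 17] needs 3 colors (χ ≥ 3).
The coloring below uses 3 colors, so χ(G) = 3.
A valid 3-coloring: color 1: [3, 5, 17, 21, 23, 24, 25]; color 2: [1, 9, 13, 14, 19, 26, 28]; color 3: [22].

χ(G) = 3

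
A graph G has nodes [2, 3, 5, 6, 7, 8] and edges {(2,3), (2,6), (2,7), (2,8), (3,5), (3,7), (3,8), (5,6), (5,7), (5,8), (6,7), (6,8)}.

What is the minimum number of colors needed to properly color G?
Clique number ω(G) = 3 (lower bound: χ ≥ ω).
The clique on [2, 3, 8] has size 3, forcing χ ≥ 3, and the coloring below uses 3 colors, so χ(G) = 3.
A valid 3-coloring: color 1: [2, 5]; color 2: [7, 8]; color 3: [3, 6].

χ(G) = 3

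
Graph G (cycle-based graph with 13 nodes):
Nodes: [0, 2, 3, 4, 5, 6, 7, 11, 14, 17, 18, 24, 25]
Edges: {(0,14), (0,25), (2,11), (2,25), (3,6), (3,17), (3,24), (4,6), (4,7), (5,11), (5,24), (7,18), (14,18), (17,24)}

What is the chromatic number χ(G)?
Clique number ω(G) = 3 (lower bound: χ ≥ ω).
The clique on [3, 17, 24] has size 3, forcing χ ≥ 3, and the coloring below uses 3 colors, so χ(G) = 3.
A valid 3-coloring: color 1: [0, 2, 3, 4, 5, 18]; color 2: [6, 7, 11, 14, 24, 25]; color 3: [17].

χ(G) = 3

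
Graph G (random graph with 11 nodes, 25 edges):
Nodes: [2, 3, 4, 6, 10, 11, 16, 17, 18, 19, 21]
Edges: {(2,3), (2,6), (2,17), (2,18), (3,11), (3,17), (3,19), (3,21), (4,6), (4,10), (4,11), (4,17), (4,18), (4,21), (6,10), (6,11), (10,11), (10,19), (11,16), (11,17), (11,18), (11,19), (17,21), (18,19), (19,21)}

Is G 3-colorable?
The clique on vertices [4, 6, 10, 11] has size 4 > 3, so it alone needs 4 colors.

No, G is not 3-colorable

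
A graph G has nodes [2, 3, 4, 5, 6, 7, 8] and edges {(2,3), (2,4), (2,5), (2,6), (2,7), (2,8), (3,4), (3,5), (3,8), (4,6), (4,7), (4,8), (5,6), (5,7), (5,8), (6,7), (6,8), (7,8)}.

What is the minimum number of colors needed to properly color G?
χ(G) = 5

Clique number ω(G) = 5 (lower bound: χ ≥ ω).
The clique on [2, 4, 6, 7, 8] has size 5, forcing χ ≥ 5, and the coloring below uses 5 colors, so χ(G) = 5.
A valid 5-coloring: color 1: [2]; color 2: [8]; color 3: [4, 5]; color 4: [3, 7]; color 5: [6].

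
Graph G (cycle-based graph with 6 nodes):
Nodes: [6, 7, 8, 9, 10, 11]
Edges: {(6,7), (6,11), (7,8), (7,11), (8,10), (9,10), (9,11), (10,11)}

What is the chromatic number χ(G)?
χ(G) = 3

Clique number ω(G) = 3 (lower bound: χ ≥ ω).
The clique on [9, 10, 11] has size 3, forcing χ ≥ 3, and the coloring below uses 3 colors, so χ(G) = 3.
A valid 3-coloring: color 1: [8, 11]; color 2: [7, 10]; color 3: [6, 9].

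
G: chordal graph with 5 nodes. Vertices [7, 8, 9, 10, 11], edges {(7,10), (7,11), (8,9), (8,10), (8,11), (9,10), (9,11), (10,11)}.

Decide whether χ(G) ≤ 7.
A valid 7-coloring: color 1: [11]; color 2: [10]; color 3: [7, 8]; color 4: [9].
(χ(G) = 4 ≤ 7.)

Yes, G is 7-colorable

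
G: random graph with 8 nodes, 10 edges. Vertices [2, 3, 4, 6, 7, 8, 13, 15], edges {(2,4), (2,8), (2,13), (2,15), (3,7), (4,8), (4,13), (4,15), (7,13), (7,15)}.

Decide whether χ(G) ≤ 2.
The clique on vertices [2, 4, 8] has size 3 > 2, so it alone needs 3 colors.

No, G is not 2-colorable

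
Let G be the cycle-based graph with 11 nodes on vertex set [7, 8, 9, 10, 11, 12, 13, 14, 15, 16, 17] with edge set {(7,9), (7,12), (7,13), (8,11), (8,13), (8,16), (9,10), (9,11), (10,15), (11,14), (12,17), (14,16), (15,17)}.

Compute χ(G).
Clique number ω(G) = 2 (lower bound: χ ≥ ω).
Odd cycle [9, 7, 13, 8, 16, 14, 11] needs 3 colors (χ ≥ 3).
The coloring below uses 3 colors, so χ(G) = 3.
A valid 3-coloring: color 1: [7, 10, 11, 16, 17]; color 2: [8, 9, 12, 14, 15]; color 3: [13].

χ(G) = 3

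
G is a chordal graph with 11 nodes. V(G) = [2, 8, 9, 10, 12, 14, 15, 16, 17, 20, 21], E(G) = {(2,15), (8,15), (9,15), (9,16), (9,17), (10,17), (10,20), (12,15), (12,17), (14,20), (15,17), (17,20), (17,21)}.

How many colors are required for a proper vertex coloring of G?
χ(G) = 3

Clique number ω(G) = 3 (lower bound: χ ≥ ω).
The clique on [10, 17, 20] has size 3, forcing χ ≥ 3, and the coloring below uses 3 colors, so χ(G) = 3.
A valid 3-coloring: color 1: [2, 8, 14, 16, 17]; color 2: [15, 20, 21]; color 3: [9, 10, 12].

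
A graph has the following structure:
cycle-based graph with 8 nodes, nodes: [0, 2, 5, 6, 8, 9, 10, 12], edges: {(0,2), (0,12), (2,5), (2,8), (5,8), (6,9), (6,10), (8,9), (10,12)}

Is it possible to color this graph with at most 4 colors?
A valid 4-coloring: color 1: [0, 8, 10]; color 2: [2, 9, 12]; color 3: [5, 6].
(χ(G) = 3 ≤ 4.)

Yes, G is 4-colorable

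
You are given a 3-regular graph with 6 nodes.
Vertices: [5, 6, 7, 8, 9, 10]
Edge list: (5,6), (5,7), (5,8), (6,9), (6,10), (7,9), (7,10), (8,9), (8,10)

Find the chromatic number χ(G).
Clique number ω(G) = 2 (lower bound: χ ≥ ω).
The graph is bipartite (no odd cycle), so 2 colors suffice: χ(G) = 2.
A valid 2-coloring: color 1: [6, 7, 8]; color 2: [5, 9, 10].

χ(G) = 2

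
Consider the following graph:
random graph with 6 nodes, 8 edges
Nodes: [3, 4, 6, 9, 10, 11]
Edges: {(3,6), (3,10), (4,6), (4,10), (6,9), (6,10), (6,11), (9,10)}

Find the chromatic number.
Clique number ω(G) = 3 (lower bound: χ ≥ ω).
The clique on [6, 9, 10] has size 3, forcing χ ≥ 3, and the coloring below uses 3 colors, so χ(G) = 3.
A valid 3-coloring: color 1: [6]; color 2: [10, 11]; color 3: [3, 4, 9].

χ(G) = 3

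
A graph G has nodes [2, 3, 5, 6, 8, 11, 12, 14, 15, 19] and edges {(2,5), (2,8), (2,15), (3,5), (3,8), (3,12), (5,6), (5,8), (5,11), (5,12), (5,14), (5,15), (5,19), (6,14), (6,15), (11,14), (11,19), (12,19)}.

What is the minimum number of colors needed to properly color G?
χ(G) = 4

Clique number ω(G) = 3 (lower bound: χ ≥ ω).
Odd cycle [3, 8, 2, 15, 6, 14, 11, 19, 12] needs 3 colors (χ ≥ 3).
Vertex 5 is adjacent to every vertex of [2, 3, 6, 8, 11, 12, 14, 15, 19], which already need 3 colors among themselves, so 5 needs a new color (χ ≥ 4).
The coloring below uses 4 colors, so χ(G) = 4.
A valid 4-coloring: color 1: [5]; color 2: [2, 3, 6, 19]; color 3: [8, 12, 14, 15]; color 4: [11].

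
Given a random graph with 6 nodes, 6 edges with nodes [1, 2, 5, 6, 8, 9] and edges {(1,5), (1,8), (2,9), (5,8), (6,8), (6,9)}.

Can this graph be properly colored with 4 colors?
Yes, G is 4-colorable

A valid 4-coloring: color 1: [8, 9]; color 2: [1, 2, 6]; color 3: [5].
(χ(G) = 3 ≤ 4.)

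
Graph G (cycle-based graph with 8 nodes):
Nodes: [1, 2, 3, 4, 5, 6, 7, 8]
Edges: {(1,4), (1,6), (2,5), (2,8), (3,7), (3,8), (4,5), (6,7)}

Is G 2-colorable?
A valid 2-coloring: color 1: [2, 3, 4, 6]; color 2: [1, 5, 7, 8].
(χ(G) = 2 ≤ 2.)

Yes, G is 2-colorable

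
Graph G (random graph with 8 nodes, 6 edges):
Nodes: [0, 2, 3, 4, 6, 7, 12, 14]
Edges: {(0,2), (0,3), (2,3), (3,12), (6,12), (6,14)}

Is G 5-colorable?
Yes, G is 5-colorable

A valid 5-coloring: color 1: [3, 4, 6, 7]; color 2: [2, 12, 14]; color 3: [0].
(χ(G) = 3 ≤ 5.)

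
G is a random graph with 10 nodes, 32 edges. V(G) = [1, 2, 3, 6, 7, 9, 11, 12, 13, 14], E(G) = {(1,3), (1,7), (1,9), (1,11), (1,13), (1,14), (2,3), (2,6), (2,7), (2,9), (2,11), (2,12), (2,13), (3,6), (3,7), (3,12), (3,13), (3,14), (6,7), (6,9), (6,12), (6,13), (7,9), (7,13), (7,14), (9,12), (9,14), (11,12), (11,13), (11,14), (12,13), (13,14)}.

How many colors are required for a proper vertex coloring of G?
χ(G) = 5

Clique number ω(G) = 5 (lower bound: χ ≥ ω).
The clique on [2, 3, 6, 12, 13] has size 5, forcing χ ≥ 5, and the coloring below uses 5 colors, so χ(G) = 5.
A valid 5-coloring: color 1: [9, 13]; color 2: [7, 12]; color 3: [3, 11]; color 4: [2, 14]; color 5: [1, 6].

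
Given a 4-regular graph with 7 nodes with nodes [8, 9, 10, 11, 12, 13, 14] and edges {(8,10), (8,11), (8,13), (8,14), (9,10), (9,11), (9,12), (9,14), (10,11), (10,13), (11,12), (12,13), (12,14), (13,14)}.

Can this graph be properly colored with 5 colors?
Yes, G is 5-colorable

A valid 5-coloring: color 1: [10, 14]; color 2: [9, 13]; color 3: [8, 12]; color 4: [11].
(χ(G) = 4 ≤ 5.)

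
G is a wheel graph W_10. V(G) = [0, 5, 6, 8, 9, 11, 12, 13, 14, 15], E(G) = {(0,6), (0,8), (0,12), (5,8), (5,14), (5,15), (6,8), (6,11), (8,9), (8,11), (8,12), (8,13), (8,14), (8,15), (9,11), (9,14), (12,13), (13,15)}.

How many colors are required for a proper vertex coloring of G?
Clique number ω(G) = 3 (lower bound: χ ≥ ω).
Odd cycle [11, 6, 0, 12, 13, 15, 5, 14, 9] needs 3 colors (χ ≥ 3).
Vertex 8 is adjacent to every vertex of [0, 5, 6, 9, 11, 12, 13, 14, 15], which already need 3 colors among themselves, so 8 needs a new color (χ ≥ 4).
The coloring below uses 4 colors, so χ(G) = 4.
A valid 4-coloring: color 1: [8]; color 2: [0, 11, 13, 14]; color 3: [6, 9, 12, 15]; color 4: [5].

χ(G) = 4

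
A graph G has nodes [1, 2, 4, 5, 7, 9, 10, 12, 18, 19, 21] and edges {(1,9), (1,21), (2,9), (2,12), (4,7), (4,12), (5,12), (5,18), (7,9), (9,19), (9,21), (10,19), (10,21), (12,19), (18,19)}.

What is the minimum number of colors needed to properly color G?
Clique number ω(G) = 3 (lower bound: χ ≥ ω).
The clique on [1, 9, 21] has size 3, forcing χ ≥ 3, and the coloring below uses 3 colors, so χ(G) = 3.
A valid 3-coloring: color 1: [9, 10, 12, 18]; color 2: [2, 5, 7, 19, 21]; color 3: [1, 4].

χ(G) = 3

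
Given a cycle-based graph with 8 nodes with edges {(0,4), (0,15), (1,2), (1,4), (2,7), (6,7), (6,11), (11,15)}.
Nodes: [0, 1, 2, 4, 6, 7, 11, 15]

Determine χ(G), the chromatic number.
χ(G) = 2

Clique number ω(G) = 2 (lower bound: χ ≥ ω).
The graph is bipartite (no odd cycle), so 2 colors suffice: χ(G) = 2.
A valid 2-coloring: color 1: [0, 1, 7, 11]; color 2: [2, 4, 6, 15].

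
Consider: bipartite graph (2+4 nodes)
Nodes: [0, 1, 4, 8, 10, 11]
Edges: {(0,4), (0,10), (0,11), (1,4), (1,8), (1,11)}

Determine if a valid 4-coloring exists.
Yes, G is 4-colorable

A valid 4-coloring: color 1: [0, 1]; color 2: [4, 8, 10, 11].
(χ(G) = 2 ≤ 4.)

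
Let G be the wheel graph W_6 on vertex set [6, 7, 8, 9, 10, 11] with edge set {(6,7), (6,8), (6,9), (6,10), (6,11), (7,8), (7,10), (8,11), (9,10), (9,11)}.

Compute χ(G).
Clique number ω(G) = 3 (lower bound: χ ≥ ω).
Odd cycle [11, 9, 10, 7, 8] needs 3 colors (χ ≥ 3).
Vertex 6 is adjacent to every vertex of [7, 8, 9, 10, 11], which already need 3 colors among themselves, so 6 needs a new color (χ ≥ 4).
The coloring below uses 4 colors, so χ(G) = 4.
A valid 4-coloring: color 1: [6]; color 2: [7, 11]; color 3: [8, 9]; color 4: [10].

χ(G) = 4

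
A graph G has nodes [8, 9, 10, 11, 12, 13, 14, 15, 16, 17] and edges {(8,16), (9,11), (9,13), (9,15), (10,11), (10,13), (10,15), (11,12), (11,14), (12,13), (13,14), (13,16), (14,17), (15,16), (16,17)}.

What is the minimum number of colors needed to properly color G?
χ(G) = 2

Clique number ω(G) = 2 (lower bound: χ ≥ ω).
The graph is bipartite (no odd cycle), so 2 colors suffice: χ(G) = 2.
A valid 2-coloring: color 1: [8, 11, 13, 15, 17]; color 2: [9, 10, 12, 14, 16].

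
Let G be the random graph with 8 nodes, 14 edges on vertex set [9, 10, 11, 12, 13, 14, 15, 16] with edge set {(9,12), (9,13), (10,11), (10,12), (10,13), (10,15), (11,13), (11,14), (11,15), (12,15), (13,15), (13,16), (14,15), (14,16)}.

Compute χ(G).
χ(G) = 4

Clique number ω(G) = 4 (lower bound: χ ≥ ω).
The clique on [10, 11, 13, 15] has size 4, forcing χ ≥ 4, and the coloring below uses 4 colors, so χ(G) = 4.
A valid 4-coloring: color 1: [12, 13, 14]; color 2: [9, 15, 16]; color 3: [11]; color 4: [10].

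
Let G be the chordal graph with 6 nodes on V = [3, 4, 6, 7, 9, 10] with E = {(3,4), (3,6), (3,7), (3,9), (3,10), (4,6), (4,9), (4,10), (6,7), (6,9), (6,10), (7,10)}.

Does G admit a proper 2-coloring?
No, G is not 2-colorable

The clique on vertices [3, 4, 6, 9] has size 4 > 2, so it alone needs 4 colors.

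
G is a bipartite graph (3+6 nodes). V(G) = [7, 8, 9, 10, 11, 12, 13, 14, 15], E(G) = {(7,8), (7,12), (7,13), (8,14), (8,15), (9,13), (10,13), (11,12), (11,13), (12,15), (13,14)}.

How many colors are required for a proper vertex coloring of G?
Clique number ω(G) = 2 (lower bound: χ ≥ ω).
The graph is bipartite (no odd cycle), so 2 colors suffice: χ(G) = 2.
A valid 2-coloring: color 1: [8, 12, 13]; color 2: [7, 9, 10, 11, 14, 15].

χ(G) = 2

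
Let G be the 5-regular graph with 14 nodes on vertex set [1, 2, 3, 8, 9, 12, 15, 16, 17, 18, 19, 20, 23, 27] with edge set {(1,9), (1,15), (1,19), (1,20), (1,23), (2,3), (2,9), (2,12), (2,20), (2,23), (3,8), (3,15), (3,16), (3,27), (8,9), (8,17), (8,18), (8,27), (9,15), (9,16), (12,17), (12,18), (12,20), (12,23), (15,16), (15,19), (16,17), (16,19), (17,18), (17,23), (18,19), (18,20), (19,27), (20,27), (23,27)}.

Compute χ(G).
Clique number ω(G) = 3 (lower bound: χ ≥ ω).
Odd cycle [18, 17, 23, 2, 20] needs 3 colors (χ ≥ 3).
Vertex 12 is adjacent to every vertex of [2, 17, 18, 20, 23], which already need 3 colors among themselves, so 12 needs a new color (χ ≥ 4).
The coloring below uses 4 colors, so χ(G) = 4.
A valid 4-coloring: color 1: [1, 8, 12, 16]; color 2: [2, 15, 17, 27]; color 3: [3, 9, 18, 23]; color 4: [19, 20].

χ(G) = 4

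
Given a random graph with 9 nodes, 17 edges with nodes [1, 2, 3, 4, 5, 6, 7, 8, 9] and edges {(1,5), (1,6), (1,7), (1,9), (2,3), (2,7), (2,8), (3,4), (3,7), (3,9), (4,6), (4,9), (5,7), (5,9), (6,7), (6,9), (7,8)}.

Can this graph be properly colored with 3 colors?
A valid 3-coloring: color 1: [7, 9]; color 2: [1, 2, 4]; color 3: [3, 5, 6, 8].
(χ(G) = 3 ≤ 3.)

Yes, G is 3-colorable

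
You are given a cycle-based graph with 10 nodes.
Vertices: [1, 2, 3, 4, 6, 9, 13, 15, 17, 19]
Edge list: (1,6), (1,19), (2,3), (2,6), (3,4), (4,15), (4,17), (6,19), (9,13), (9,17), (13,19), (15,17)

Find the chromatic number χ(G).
Clique number ω(G) = 3 (lower bound: χ ≥ ω).
The clique on [1, 6, 19] has size 3, forcing χ ≥ 3, and the coloring below uses 3 colors, so χ(G) = 3.
A valid 3-coloring: color 1: [2, 4, 9, 19]; color 2: [3, 6, 13, 17]; color 3: [1, 15].

χ(G) = 3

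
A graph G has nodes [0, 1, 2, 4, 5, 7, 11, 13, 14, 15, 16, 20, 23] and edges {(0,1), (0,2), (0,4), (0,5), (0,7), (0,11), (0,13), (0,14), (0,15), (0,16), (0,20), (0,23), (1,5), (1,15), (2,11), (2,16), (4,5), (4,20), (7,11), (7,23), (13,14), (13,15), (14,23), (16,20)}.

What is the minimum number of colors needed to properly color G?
Clique number ω(G) = 3 (lower bound: χ ≥ ω).
The clique on [0, 1, 5] has size 3, forcing χ ≥ 3, and the coloring below uses 3 colors, so χ(G) = 3.
A valid 3-coloring: color 1: [0]; color 2: [2, 5, 7, 14, 15, 20]; color 3: [1, 4, 11, 13, 16, 23].

χ(G) = 3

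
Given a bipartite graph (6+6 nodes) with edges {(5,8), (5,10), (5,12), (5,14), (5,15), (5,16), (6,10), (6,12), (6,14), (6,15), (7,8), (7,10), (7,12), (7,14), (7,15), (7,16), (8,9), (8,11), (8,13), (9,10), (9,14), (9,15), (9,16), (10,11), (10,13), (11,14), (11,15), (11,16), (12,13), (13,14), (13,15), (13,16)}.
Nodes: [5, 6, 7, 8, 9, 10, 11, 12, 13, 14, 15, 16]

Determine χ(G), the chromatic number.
Clique number ω(G) = 2 (lower bound: χ ≥ ω).
The graph is bipartite (no odd cycle), so 2 colors suffice: χ(G) = 2.
A valid 2-coloring: color 1: [5, 6, 7, 9, 11, 13]; color 2: [8, 10, 12, 14, 15, 16].

χ(G) = 2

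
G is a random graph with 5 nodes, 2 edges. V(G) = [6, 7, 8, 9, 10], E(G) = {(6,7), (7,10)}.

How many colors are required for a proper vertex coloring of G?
χ(G) = 2

Clique number ω(G) = 2 (lower bound: χ ≥ ω).
The graph is bipartite (no odd cycle), so 2 colors suffice: χ(G) = 2.
A valid 2-coloring: color 1: [7, 8, 9]; color 2: [6, 10].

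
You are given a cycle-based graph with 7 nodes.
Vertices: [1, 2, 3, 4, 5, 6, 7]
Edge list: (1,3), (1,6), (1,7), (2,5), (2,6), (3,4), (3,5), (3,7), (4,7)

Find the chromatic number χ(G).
Clique number ω(G) = 3 (lower bound: χ ≥ ω).
The clique on [1, 3, 7] has size 3, forcing χ ≥ 3, and the coloring below uses 3 colors, so χ(G) = 3.
A valid 3-coloring: color 1: [3, 6]; color 2: [1, 2, 4]; color 3: [5, 7].

χ(G) = 3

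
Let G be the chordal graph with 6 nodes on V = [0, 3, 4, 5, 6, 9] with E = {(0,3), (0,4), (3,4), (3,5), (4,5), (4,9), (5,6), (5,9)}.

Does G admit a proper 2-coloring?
The clique on vertices [4, 5, 9] has size 3 > 2, so it alone needs 3 colors.

No, G is not 2-colorable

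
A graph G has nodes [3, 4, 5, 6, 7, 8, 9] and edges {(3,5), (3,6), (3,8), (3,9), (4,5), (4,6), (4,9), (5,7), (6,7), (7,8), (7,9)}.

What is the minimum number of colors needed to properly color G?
χ(G) = 2

Clique number ω(G) = 2 (lower bound: χ ≥ ω).
The graph is bipartite (no odd cycle), so 2 colors suffice: χ(G) = 2.
A valid 2-coloring: color 1: [3, 4, 7]; color 2: [5, 6, 8, 9].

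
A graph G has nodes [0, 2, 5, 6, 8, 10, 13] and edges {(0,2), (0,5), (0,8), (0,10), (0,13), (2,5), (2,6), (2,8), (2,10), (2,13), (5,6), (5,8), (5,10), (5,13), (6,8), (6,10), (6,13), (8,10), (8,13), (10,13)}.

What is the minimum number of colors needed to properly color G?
Clique number ω(G) = 6 (lower bound: χ ≥ ω).
The clique on [0, 2, 5, 8, 10, 13] has size 6, forcing χ ≥ 6, and the coloring below uses 6 colors, so χ(G) = 6.
A valid 6-coloring: color 1: [5]; color 2: [13]; color 3: [10]; color 4: [8]; color 5: [2]; color 6: [0, 6].

χ(G) = 6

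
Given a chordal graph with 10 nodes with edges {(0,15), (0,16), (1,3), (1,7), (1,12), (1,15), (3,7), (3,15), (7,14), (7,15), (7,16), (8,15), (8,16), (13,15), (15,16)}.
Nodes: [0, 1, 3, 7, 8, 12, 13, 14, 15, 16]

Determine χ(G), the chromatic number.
χ(G) = 4

Clique number ω(G) = 4 (lower bound: χ ≥ ω).
The clique on [1, 3, 7, 15] has size 4, forcing χ ≥ 4, and the coloring below uses 4 colors, so χ(G) = 4.
A valid 4-coloring: color 1: [12, 14, 15]; color 2: [0, 7, 8, 13]; color 3: [1, 16]; color 4: [3].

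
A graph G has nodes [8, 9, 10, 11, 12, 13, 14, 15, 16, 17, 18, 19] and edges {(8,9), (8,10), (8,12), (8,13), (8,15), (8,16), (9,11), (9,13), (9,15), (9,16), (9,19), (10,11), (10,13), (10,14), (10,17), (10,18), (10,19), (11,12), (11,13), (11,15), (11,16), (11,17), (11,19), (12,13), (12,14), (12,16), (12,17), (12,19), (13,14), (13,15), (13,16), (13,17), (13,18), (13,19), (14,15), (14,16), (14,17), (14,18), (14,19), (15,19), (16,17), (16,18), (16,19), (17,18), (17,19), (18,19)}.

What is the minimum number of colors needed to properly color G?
Clique number ω(G) = 6 (lower bound: χ ≥ ω).
The clique on [13, 14, 16, 17, 18, 19] has size 6, forcing χ ≥ 6, and the coloring below uses 6 colors, so χ(G) = 6.
A valid 6-coloring: color 1: [13]; color 2: [8, 19]; color 3: [10, 15, 16]; color 4: [9, 17]; color 5: [11, 14]; color 6: [12, 18].

χ(G) = 6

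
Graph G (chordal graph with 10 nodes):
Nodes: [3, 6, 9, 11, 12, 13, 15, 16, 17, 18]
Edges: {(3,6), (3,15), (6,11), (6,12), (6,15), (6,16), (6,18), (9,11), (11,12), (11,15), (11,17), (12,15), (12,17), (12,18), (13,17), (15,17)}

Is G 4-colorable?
A valid 4-coloring: color 1: [6, 9, 17]; color 2: [3, 11, 13, 16, 18]; color 3: [15]; color 4: [12].
(χ(G) = 4 ≤ 4.)

Yes, G is 4-colorable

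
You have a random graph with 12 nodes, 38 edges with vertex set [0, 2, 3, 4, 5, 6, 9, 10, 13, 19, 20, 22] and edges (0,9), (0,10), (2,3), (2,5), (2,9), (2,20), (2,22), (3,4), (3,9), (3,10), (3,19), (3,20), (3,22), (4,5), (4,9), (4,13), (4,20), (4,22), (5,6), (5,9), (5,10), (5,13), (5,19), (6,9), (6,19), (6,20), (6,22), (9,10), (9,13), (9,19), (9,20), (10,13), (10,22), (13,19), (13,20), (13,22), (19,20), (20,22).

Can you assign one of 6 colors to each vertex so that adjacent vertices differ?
Yes, G is 6-colorable

A valid 6-coloring: color 1: [9, 22]; color 2: [0, 5, 20]; color 3: [3, 6, 13]; color 4: [2, 4, 10, 19].
(χ(G) = 4 ≤ 6.)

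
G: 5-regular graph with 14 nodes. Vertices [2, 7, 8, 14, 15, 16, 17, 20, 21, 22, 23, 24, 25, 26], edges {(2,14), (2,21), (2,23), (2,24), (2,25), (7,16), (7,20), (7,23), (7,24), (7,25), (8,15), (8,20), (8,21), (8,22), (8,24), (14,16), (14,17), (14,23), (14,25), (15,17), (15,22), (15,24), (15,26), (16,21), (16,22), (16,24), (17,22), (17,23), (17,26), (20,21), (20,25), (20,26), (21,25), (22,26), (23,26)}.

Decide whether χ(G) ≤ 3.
No, G is not 3-colorable

The clique on vertices [15, 17, 22, 26] has size 4 > 3, so it alone needs 4 colors.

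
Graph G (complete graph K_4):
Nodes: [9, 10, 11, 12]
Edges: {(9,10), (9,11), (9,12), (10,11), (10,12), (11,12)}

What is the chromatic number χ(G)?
Clique number ω(G) = 4 (lower bound: χ ≥ ω).
The clique on [9, 10, 11, 12] has size 4, forcing χ ≥ 4, and the coloring below uses 4 colors, so χ(G) = 4.
A valid 4-coloring: color 1: [11]; color 2: [9]; color 3: [10]; color 4: [12].

χ(G) = 4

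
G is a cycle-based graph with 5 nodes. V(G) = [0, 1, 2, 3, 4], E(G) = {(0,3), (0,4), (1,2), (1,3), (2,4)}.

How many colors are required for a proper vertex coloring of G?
χ(G) = 3

Clique number ω(G) = 2 (lower bound: χ ≥ ω).
Odd cycle [4, 2, 1, 3, 0] needs 3 colors (χ ≥ 3).
The coloring below uses 3 colors, so χ(G) = 3.
A valid 3-coloring: color 1: [3, 4]; color 2: [0, 2]; color 3: [1].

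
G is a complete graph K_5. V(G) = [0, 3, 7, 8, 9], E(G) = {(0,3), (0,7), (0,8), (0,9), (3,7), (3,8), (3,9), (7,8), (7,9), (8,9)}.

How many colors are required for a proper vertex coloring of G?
χ(G) = 5

Clique number ω(G) = 5 (lower bound: χ ≥ ω).
The clique on [0, 3, 7, 8, 9] has size 5, forcing χ ≥ 5, and the coloring below uses 5 colors, so χ(G) = 5.
A valid 5-coloring: color 1: [0]; color 2: [7]; color 3: [8]; color 4: [9]; color 5: [3].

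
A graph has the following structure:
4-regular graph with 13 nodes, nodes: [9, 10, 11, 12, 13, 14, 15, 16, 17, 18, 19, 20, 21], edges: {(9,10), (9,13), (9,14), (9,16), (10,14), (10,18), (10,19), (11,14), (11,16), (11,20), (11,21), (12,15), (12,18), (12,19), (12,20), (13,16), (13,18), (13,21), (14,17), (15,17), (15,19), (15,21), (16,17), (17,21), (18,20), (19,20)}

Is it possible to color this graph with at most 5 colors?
A valid 5-coloring: color 1: [10, 12, 16, 21]; color 2: [9, 11, 17, 18, 19]; color 3: [13, 14, 15, 20].
(χ(G) = 3 ≤ 5.)

Yes, G is 5-colorable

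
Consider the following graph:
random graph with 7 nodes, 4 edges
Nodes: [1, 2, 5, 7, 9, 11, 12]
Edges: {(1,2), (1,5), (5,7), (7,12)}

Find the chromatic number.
Clique number ω(G) = 2 (lower bound: χ ≥ ω).
The graph is bipartite (no odd cycle), so 2 colors suffice: χ(G) = 2.
A valid 2-coloring: color 1: [1, 7, 9, 11]; color 2: [2, 5, 12].

χ(G) = 2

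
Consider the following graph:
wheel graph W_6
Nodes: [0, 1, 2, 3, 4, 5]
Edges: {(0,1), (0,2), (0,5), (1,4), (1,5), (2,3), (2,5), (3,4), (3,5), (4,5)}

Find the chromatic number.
χ(G) = 4

Clique number ω(G) = 3 (lower bound: χ ≥ ω).
Odd cycle [4, 3, 2, 0, 1] needs 3 colors (χ ≥ 3).
Vertex 5 is adjacent to every vertex of [0, 1, 2, 3, 4], which already need 3 colors among themselves, so 5 needs a new color (χ ≥ 4).
The coloring below uses 4 colors, so χ(G) = 4.
A valid 4-coloring: color 1: [5]; color 2: [0, 4]; color 3: [1, 3]; color 4: [2].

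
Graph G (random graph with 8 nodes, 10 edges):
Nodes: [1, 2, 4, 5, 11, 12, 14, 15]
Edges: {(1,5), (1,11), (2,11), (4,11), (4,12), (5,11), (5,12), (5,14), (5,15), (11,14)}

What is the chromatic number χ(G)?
χ(G) = 3

Clique number ω(G) = 3 (lower bound: χ ≥ ω).
The clique on [1, 5, 11] has size 3, forcing χ ≥ 3, and the coloring below uses 3 colors, so χ(G) = 3.
A valid 3-coloring: color 1: [2, 4, 5]; color 2: [11, 12, 15]; color 3: [1, 14].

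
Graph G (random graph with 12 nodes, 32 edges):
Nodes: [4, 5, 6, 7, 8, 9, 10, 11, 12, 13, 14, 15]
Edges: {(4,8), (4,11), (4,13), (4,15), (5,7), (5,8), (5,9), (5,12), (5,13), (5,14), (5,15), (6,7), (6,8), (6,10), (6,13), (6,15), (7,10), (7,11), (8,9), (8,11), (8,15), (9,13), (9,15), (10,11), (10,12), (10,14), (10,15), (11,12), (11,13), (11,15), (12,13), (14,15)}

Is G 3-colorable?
The clique on vertices [5, 8, 9, 15] has size 4 > 3, so it alone needs 4 colors.

No, G is not 3-colorable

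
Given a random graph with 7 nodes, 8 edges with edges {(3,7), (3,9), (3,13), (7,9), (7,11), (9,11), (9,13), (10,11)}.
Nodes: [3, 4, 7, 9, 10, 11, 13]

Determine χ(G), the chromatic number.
χ(G) = 3

Clique number ω(G) = 3 (lower bound: χ ≥ ω).
The clique on [7, 9, 11] has size 3, forcing χ ≥ 3, and the coloring below uses 3 colors, so χ(G) = 3.
A valid 3-coloring: color 1: [4, 9, 10]; color 2: [7, 13]; color 3: [3, 11].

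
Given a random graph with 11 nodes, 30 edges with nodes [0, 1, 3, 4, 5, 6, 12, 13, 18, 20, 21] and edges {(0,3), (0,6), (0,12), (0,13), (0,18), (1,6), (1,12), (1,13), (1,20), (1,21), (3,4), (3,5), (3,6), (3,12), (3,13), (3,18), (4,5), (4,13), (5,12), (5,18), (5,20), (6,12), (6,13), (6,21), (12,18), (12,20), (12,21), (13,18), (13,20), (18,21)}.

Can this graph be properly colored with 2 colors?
No, G is not 2-colorable

The clique on vertices [0, 3, 13, 18] has size 4 > 2, so it alone needs 4 colors.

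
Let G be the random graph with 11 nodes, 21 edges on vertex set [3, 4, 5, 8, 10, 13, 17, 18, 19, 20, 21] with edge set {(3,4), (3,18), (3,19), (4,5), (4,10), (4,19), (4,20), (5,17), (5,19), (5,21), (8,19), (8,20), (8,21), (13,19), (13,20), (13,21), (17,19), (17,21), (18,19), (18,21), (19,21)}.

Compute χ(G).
χ(G) = 4

Clique number ω(G) = 4 (lower bound: χ ≥ ω).
The clique on [5, 17, 19, 21] has size 4, forcing χ ≥ 4, and the coloring below uses 4 colors, so χ(G) = 4.
A valid 4-coloring: color 1: [10, 19, 20]; color 2: [4, 21]; color 3: [5, 8, 13, 18]; color 4: [3, 17].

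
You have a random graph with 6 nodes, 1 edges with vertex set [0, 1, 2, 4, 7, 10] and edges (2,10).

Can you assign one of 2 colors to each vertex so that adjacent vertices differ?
Yes, G is 2-colorable

A valid 2-coloring: color 1: [0, 1, 2, 4, 7]; color 2: [10].
(χ(G) = 2 ≤ 2.)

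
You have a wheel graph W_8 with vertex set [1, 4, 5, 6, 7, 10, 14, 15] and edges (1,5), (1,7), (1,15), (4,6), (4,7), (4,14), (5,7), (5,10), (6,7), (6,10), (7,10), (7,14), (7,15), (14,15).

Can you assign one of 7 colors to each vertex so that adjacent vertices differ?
A valid 7-coloring: color 1: [7]; color 2: [5, 6, 15]; color 3: [1, 10, 14]; color 4: [4].
(χ(G) = 4 ≤ 7.)

Yes, G is 7-colorable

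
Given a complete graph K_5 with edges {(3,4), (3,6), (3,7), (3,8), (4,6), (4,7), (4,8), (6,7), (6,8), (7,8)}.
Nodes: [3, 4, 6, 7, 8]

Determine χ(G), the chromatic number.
Clique number ω(G) = 5 (lower bound: χ ≥ ω).
The clique on [3, 4, 6, 7, 8] has size 5, forcing χ ≥ 5, and the coloring below uses 5 colors, so χ(G) = 5.
A valid 5-coloring: color 1: [6]; color 2: [3]; color 3: [7]; color 4: [8]; color 5: [4].

χ(G) = 5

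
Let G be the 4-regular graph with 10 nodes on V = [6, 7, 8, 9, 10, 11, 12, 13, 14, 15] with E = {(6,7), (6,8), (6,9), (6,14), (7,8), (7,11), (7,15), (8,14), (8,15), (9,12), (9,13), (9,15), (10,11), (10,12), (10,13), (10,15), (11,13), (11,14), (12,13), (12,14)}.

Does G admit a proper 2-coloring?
No, G is not 2-colorable

The clique on vertices [6, 8, 14] has size 3 > 2, so it alone needs 3 colors.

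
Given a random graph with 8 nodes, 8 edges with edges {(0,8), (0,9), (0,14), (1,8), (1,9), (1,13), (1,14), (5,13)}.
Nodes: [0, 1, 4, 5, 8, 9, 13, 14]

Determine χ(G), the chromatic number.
Clique number ω(G) = 2 (lower bound: χ ≥ ω).
The graph is bipartite (no odd cycle), so 2 colors suffice: χ(G) = 2.
A valid 2-coloring: color 1: [0, 1, 4, 5]; color 2: [8, 9, 13, 14].

χ(G) = 2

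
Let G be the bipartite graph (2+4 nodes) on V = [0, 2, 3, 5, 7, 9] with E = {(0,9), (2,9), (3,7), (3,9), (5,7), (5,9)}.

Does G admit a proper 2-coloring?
A valid 2-coloring: color 1: [7, 9]; color 2: [0, 2, 3, 5].
(χ(G) = 2 ≤ 2.)

Yes, G is 2-colorable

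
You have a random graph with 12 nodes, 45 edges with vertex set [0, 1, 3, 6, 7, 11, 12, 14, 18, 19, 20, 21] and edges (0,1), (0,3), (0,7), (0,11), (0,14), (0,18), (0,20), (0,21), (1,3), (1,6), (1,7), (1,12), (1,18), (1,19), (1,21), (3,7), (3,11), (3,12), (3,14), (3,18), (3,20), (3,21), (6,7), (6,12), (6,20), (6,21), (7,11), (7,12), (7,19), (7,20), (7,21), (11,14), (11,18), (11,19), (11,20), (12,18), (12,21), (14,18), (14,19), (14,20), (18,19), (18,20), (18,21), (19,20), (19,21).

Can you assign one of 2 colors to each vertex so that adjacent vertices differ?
No, G is not 2-colorable

The clique on vertices [0, 3, 11, 14, 18, 20] has size 6 > 2, so it alone needs 6 colors.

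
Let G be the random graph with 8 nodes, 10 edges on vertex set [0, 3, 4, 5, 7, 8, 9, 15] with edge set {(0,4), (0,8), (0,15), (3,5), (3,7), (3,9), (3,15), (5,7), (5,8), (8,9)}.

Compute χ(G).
Clique number ω(G) = 3 (lower bound: χ ≥ ω).
The clique on [3, 5, 7] has size 3, forcing χ ≥ 3, and the coloring below uses 3 colors, so χ(G) = 3.
A valid 3-coloring: color 1: [3, 4, 8]; color 2: [0, 5, 9]; color 3: [7, 15].

χ(G) = 3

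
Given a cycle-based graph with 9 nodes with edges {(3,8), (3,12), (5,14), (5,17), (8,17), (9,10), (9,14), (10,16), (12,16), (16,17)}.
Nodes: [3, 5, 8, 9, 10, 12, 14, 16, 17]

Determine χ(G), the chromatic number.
Clique number ω(G) = 2 (lower bound: χ ≥ ω).
Odd cycle [3, 12, 16, 17, 8] needs 3 colors (χ ≥ 3).
The coloring below uses 3 colors, so χ(G) = 3.
A valid 3-coloring: color 1: [3, 10, 14, 17]; color 2: [5, 8, 9, 16]; color 3: [12].

χ(G) = 3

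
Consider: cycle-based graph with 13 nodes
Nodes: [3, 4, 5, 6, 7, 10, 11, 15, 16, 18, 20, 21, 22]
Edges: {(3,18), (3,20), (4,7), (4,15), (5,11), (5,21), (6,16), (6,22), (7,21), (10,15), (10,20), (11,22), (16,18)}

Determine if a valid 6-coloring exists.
A valid 6-coloring: color 1: [5, 7, 15, 18, 20, 22]; color 2: [3, 4, 6, 10, 11, 21]; color 3: [16].
(χ(G) = 3 ≤ 6.)

Yes, G is 6-colorable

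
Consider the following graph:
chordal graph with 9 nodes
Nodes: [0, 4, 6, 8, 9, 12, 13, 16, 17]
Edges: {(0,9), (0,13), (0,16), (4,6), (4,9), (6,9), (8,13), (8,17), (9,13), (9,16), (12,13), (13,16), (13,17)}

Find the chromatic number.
Clique number ω(G) = 4 (lower bound: χ ≥ ω).
The clique on [0, 9, 13, 16] has size 4, forcing χ ≥ 4, and the coloring below uses 4 colors, so χ(G) = 4.
A valid 4-coloring: color 1: [4, 13]; color 2: [9, 12, 17]; color 3: [6, 8, 16]; color 4: [0].

χ(G) = 4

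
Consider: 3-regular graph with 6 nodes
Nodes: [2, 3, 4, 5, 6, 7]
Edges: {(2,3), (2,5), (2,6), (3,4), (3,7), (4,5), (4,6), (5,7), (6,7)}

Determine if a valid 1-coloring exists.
No, G is not 1-colorable

Edge (2,3) forces its endpoints to differ, so 1 color is not enough.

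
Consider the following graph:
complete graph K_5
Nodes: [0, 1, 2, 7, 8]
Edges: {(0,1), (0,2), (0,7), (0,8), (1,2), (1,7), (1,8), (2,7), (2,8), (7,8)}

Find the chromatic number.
χ(G) = 5

Clique number ω(G) = 5 (lower bound: χ ≥ ω).
The clique on [0, 1, 2, 7, 8] has size 5, forcing χ ≥ 5, and the coloring below uses 5 colors, so χ(G) = 5.
A valid 5-coloring: color 1: [1]; color 2: [7]; color 3: [8]; color 4: [0]; color 5: [2].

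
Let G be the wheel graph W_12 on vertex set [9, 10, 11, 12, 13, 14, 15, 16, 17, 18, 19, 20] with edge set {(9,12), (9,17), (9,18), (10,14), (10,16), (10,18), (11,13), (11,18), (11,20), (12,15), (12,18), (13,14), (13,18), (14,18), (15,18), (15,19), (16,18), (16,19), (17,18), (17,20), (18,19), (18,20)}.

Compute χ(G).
Clique number ω(G) = 3 (lower bound: χ ≥ ω).
Odd cycle [14, 13, 11, 20, 17, 9, 12, 15, 19, 16, 10] needs 3 colors (χ ≥ 3).
Vertex 18 is adjacent to every vertex of [9, 10, 11, 12, 13, 14, 15, 16, 17, 19, 20], which already need 3 colors among themselves, so 18 needs a new color (χ ≥ 4).
The coloring below uses 4 colors, so χ(G) = 4.
A valid 4-coloring: color 1: [18]; color 2: [11, 12, 14, 16, 17]; color 3: [9, 10, 13, 15, 20]; color 4: [19].

χ(G) = 4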